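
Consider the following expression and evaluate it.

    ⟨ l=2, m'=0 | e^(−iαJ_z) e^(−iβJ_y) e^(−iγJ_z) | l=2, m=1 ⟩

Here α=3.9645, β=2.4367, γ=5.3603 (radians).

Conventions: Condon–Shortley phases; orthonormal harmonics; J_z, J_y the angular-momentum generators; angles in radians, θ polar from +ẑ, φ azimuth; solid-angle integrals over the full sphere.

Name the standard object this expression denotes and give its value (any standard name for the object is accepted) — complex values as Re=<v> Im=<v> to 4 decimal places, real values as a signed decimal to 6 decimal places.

This is a Wigner D-matrix element — the rotation-matrix element ⟨l m'| R(α,β,γ) |l m⟩ in the angular-momentum basis.
First d^2_{0,1}(β=2.4367), then the phase factors e^{-i(0)α} and e^{-i(1)γ}:
c=cos(2.436700/2)=0.345195, s=sin(2.436700/2)=0.938531; N=√[2·2·6·1]=4.898979
k: max(0,(1)−(0))=1 … min(2+(1),2−(0))=2
  k=1: (−1)^0·4.8990/(2)·0.3452^3·0.9385^1 = +0.094562
  k=2: (−1)^1·4.8990/(2)·0.3452^1·0.9385^3 = -0.699014
d^2_{0,1}(2.4367) = +0.094562 -0.699014 = -0.604452
Attach z-rotation phases: D = e^{-i(0)(3.9645)}·(-0.604452)·e^{-i(1)(5.3603)} = -0.364800-0.481957i

Wigner D-matrix element, Re=-0.3648 Im=-0.4820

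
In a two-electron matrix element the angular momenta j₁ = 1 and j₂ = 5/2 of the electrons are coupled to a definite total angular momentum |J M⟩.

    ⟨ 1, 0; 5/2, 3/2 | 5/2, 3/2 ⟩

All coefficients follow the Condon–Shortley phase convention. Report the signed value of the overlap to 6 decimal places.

−√(9/35) = -0.507093

√[6·1!1!4!/7! · 1!1!4!1!4!1!] = √(576/35)
  +(−1)^0/∏(0,1,1,4,0,0)! = 1/24  (running 1/24)
  +(−1)^1/∏(1,0,0,3,1,1)! = -1/6  (running -1/8)
⟨..|..⟩ = √(576/35)·(-1/8) = -0.507093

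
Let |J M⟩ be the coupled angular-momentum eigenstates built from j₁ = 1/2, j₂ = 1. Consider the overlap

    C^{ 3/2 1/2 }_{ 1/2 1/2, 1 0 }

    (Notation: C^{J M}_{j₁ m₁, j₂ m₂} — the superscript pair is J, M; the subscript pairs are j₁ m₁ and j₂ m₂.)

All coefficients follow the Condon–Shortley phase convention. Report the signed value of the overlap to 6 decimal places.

+0.816497

√[4·0!1!2!/4! · 1!0!1!1!2!1!] = √(2/3)
  +(−1)^0/∏(0,0,0,1,1,1)! = 1  (running 1)
⟨..|..⟩ = √(2/3)·(1) = +0.816497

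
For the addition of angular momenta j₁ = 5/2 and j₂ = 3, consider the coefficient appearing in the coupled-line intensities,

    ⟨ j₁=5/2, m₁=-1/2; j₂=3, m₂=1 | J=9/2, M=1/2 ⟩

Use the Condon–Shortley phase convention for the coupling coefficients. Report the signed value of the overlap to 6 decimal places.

j₁+j₂−J=1  J+j₁−j₂=4  J−j₁+j₂=5  j₁+j₂+J+1=11
(j₁±m₁, j₂±m₂, J±M) = (2,3,4,2,5,4)
P² = 92160/77
sum k=0..1:
  [0] +1/144 = 1/144
  [1] −1/48 = -1/48
S = -1/72
C² = P²·S² = 160/693 ; C = -0.480500

-0.480500  (= −√(160/693))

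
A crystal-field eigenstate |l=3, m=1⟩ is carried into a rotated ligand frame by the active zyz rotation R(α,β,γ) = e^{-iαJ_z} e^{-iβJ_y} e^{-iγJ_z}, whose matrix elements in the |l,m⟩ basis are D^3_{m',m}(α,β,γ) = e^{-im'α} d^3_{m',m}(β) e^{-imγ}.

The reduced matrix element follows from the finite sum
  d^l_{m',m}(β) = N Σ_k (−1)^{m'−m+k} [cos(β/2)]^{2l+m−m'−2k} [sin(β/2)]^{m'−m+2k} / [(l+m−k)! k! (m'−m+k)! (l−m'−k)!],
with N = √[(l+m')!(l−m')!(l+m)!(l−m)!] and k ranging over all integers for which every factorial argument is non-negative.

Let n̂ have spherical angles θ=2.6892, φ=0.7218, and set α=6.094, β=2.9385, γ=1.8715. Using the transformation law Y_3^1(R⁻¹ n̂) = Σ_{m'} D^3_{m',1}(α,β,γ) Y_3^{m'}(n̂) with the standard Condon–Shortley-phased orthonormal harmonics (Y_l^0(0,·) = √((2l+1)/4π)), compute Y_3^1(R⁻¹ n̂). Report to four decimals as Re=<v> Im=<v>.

Re=-0.3855 Im=0.0271

Need the full column D^3_{m',1} for m'=−3..3 at α=6.0940, β=2.9385, γ=1.8715.
cos(β/2)=0.101372, sin(β/2)=0.994849
d^3_{-3,1}: single k=4 term ⇒ +0.038986;  D = -0.029754-0.025191i
d^3_{-2,1}: k∈[3..4] ⇒ +0.006487 -0.312394 = -0.305907;  D = +0.192132+0.238043i
d^3_{-1,1}: k∈[2..4] ⇒ +0.000627 -0.080529 +0.969487 = +0.889585;  D = -0.418575-0.784956i
d^3_{0,1}: k∈[1..3] ⇒ +0.000037 -0.010659 +0.342210 = +0.331588;  D = -0.098214-0.316709i
d^3_{1,1}: k∈[0..2] ⇒ +0.000001 -0.000836 +0.060397 = +0.059562;  D = -0.006628-0.059192i
d^3_{2,1}: k∈[0..1] ⇒ -0.000034 +0.006487 = +0.006453;  D = +0.000501-0.006434i
d^3_{3,1}: single k=0 term ⇒ +0.000405;  D = +0.000107-0.000390i
Y_3^{m'}(θ=2.6892,φ=0.7218) and Σ D·Y over m':
  (-0.0298-0.0252i)·(-0.0195-0.0289i)  (+0.1921+0.2380i)·(-0.0223+0.1742i)  (-0.4186-0.7850i)·(+0.3228-0.2842i)  (-0.0982-0.3167i)·(-0.3506+0.0000i)  (-0.0066-0.0592i)·(-0.3228-0.2842i)  (+0.0005-0.0064i)·(-0.0223-0.1742i)  (+0.0001-0.0004i)·(+0.0195-0.0289i)
Y_3^1(R⁻¹ n̂) = -0.385496+0.027134i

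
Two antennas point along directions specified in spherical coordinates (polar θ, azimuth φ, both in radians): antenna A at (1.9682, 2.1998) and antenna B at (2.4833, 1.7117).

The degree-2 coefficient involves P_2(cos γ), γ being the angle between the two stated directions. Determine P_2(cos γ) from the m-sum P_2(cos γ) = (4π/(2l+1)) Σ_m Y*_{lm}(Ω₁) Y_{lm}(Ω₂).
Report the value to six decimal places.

0.470521

Term-by-term m-sum for l=2 (normalisation 4π/5 = 2.513274):
  [-2]  conj(Y_{2,-2})(Ω₁) = (-0.101058, -0.312480) ; Y_{2,-2}(Ω₂) = (-0.138864, 0.040203) ; Δ = (0.026596, 0.039329)
  [-1]  conj(Y_{2,-1})(Ω₁) = (0.162202, -0.222931) ; Y_{2,-1}(Ω₂) = (0.052504, 0.370155) ; Δ = (0.091035, 0.048335)
  [+0]  conj(Y_{2,0})(Ω₁) = (-0.173665, -0.000000) ; Y_{2,0}(Ω₂) = (0.276669, 0.000000) ; Δ = (-0.048048, -0.000000)
  [+1]  conj(Y_{2,1})(Ω₁) = (-0.162202, -0.222931) ; Y_{2,1}(Ω₂) = (-0.052504, 0.370155) ; Δ = (0.091035, -0.048335)
  [+2]  conj(Y_{2,2})(Ω₁) = (-0.101058, 0.312480) ; Y_{2,2}(Ω₂) = (-0.138864, -0.040203) ; Δ = (0.026596, -0.039329)
Total Σ_m = (0.187214, -0.000000). Multiply by 2.513274: (0.470521, -0.000000). P_2(cos γ) = 0.470521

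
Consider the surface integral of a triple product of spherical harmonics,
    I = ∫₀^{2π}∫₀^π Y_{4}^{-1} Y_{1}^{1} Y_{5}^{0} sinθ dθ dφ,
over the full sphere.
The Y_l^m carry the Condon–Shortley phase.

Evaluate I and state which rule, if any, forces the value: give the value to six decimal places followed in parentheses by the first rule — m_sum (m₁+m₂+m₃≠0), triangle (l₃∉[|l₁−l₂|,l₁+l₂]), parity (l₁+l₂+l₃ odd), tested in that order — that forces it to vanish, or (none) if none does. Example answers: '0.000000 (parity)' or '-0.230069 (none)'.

0.155288 (none)

Rules hold: Σm=0, L=10 even, 3≤5≤5.
N = 9·3·11 = 297
Δ = 0!·8!·2!/11! = 1/495
Racah Σ t=0..0: t=0:+1/576 = 1/576
⇒ 3j(4 1 5; 0 0 0)² = 5/99, sgn -1
Racah Σ t=0..0: t=0:+1/1440 = 1/1440
⇒ 3j(4 1 5; -1 1 0)² = 2/99, sgn -1
4πI² = N·(3j₀)²·(3jₘ)² = 10/33
I = +1·√(0.30303/4π) = 0.15528807
No selection rule forces the value: the integral is nonzero (none).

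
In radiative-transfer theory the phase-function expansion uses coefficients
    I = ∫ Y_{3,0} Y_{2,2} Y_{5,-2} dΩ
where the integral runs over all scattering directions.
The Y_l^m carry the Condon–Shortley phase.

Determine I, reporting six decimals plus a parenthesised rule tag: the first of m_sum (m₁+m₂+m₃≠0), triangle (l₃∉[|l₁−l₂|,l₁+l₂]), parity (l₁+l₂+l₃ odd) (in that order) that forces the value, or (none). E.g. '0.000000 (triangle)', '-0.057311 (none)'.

0.141758 (none)

Rules hold: Σm=0, L=10 even, 1≤5≤5.
N = 7·5·11 = 385
Δ = 0!·6!·4!/11! = 1/2310
Racah Σ t=0..0: t=0:+1/144 = 1/144
⇒ 3j(3 2 5; 0 0 0)² = 10/231, sgn -1
Racah Σ t=0..0: t=0:+1/864 = 1/864
⇒ 3j(3 2 5; 0 2 -2)² = 1/66, sgn -1
4πI² = N·(3j₀)²·(3jₘ)² = 25/99
I = +1·√(0.252525/4π) = 0.14175797
No selection rule forces the value: the integral is nonzero (none).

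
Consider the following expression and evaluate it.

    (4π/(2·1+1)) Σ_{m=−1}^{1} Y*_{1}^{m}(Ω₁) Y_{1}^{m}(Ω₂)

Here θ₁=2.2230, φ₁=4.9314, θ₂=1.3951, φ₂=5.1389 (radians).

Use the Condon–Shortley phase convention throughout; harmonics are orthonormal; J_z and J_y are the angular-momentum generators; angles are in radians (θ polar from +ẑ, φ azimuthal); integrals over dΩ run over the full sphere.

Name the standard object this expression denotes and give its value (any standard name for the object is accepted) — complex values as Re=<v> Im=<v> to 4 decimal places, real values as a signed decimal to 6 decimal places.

Legendre polynomial (addition theorem), +0.659638

This sum is the spherical-harmonic addition theorem: it equals the Legendre polynomial P_l(cos γ) of the angle γ between the two directions.
Summing Y*_{l m}(θ₁,φ₁)·Y_{l m}(θ₂,φ₂) over m ∈ [−1, 1]; prefactor 4π/(2·1+1) = 4.188790:
  m=-1: (0.05966 - 0.26802j) × (0.14073 + 0.30970j) = 0.09140 - 0.01924j  (running Σ = 0.09140 - 0.01924j)
  m=0: (-0.29655 + 0.00000j) × (0.08540 + 0.00000j) = -0.02533 + 0.00000j  (running Σ = 0.06608 - 0.01924j)
  m=1: (-0.05966 - 0.26802j) × (-0.14073 + 0.30970j) = 0.09140 + 0.01924j  (running Σ = 0.15748 + 0.00000j)
Accumulated sum 0.15748 + 0.00000j; after 4π/(2l+1) scaling, 0.65964 + 0.00000j ⇒ P_1 = 0.659638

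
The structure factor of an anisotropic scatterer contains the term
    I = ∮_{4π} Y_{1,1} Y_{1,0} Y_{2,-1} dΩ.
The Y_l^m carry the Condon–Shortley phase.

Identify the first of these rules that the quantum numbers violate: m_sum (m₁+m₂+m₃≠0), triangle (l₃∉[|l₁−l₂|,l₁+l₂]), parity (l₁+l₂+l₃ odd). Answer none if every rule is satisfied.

azimuthal sum: 1 + 0 − 1 = 0  ✓
0 ≤ 2 ≤ 2 (triangle on l)  ✓
L = 1 + 1 + 2 = 4 (even)  ✓

none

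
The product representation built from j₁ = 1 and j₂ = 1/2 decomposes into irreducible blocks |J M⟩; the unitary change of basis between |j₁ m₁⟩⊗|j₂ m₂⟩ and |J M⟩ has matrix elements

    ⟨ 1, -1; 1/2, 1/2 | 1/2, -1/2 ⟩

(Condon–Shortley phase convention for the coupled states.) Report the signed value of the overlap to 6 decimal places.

−√(2/3) = -0.816497

j₁+j₂−J=1  J+j₁−j₂=1  J−j₁+j₂=0  j₁+j₂+J+1=3
(j₁±m₁, j₂±m₂, J±M) = (0,2,1,0,0,1)
P² = 2/3
sum k=1..1:
  [1] −1/1 = -1
S = -1
C² = P²·S² = 2/3 ; C = -0.816497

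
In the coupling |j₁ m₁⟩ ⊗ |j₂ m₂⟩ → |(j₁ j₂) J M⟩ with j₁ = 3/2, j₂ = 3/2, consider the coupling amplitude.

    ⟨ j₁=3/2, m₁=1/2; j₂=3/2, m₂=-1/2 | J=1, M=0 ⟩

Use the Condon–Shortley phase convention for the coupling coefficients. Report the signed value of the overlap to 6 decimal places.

j₁+j₂−J=2  J+j₁−j₂=1  J−j₁+j₂=1  j₁+j₂+J+1=5
(j₁±m₁, j₂±m₂, J±M) = (2,1,1,2,1,1)
P² = 1/5
sum k=0..1:
  [0] +1/2 = 1/2
  [1] −1/1 = -1
S = -1/2
C² = P²·S² = 1/20 ; C = -0.223607

-0.223607  (= −√(1/20))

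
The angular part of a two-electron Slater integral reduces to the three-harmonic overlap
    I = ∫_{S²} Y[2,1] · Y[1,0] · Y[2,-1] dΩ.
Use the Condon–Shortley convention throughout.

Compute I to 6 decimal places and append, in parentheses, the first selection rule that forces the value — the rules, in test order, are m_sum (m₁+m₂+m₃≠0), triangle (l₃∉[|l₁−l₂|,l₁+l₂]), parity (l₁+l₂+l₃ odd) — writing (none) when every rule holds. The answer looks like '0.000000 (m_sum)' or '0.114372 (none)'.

0.000000 (parity)

L=5 odd ⇒ parity kills the (l;000) factor ⇒ I = 0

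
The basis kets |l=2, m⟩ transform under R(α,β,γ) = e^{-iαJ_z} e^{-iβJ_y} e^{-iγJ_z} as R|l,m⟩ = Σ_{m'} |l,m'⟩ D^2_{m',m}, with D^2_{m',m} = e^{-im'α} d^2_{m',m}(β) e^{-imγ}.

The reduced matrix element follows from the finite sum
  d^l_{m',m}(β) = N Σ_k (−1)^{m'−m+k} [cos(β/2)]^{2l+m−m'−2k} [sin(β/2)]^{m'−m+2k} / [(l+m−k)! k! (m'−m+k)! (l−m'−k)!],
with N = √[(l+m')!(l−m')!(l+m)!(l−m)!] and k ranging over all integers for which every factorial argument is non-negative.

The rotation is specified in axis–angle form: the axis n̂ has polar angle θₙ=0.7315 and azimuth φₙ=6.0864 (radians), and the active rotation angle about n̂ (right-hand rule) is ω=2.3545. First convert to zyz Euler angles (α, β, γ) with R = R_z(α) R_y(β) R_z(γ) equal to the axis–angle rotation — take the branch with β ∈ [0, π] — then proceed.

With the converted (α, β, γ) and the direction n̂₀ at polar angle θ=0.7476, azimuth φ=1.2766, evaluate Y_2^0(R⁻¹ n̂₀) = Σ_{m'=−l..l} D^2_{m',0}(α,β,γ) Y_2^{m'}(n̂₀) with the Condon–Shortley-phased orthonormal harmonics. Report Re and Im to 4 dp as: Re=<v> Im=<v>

Re=-0.3079 Im=0.0000

Axis–angle → zyz. n̂ = (sinθₙcosφₙ, sinθₙsinφₙ, cosθₙ) = (+0.655095, -0.130603, +0.744173), ω = 2.3545.
R = I cosω + sinω [n̂]ₓ + (1−cosω) n̂n̂ᵀ gives
  R = [+0.026181, -0.673054, +0.739130; +0.381148, -0.676810, -0.629806; +0.924143, +0.298207, +0.238814]
β = atan2(√(R₁₃²+R₂₃²), R₃₃) = 1.329652; α = atan2(R₂₃, R₁₃) mod 2π = 5.577479; γ = atan2(R₃₂, −R₃₁) mod 2π = 2.829457
Need the full column D^2_{m',0} for m'=−2..2 at α=5.5775, β=1.3297, γ=2.8295.
cos(β/2)=0.787024, sin(β/2)=0.616922
d^2_{-2,0}: single k=2 term ⇒ +0.577448;  D = +0.091646-0.570129i
d^2_{-1,0}: k∈[1..2] ⇒ +0.736665 -0.452642 = +0.284023;  D = +0.216185-0.184209i
d^2_{0,0}: k∈[0..2] ⇒ +0.383665 -0.942968 +0.144851 = -0.414452;  D = -0.414452+0.000000i
d^2_{1,0}: k∈[0..1] ⇒ -0.736665 +0.452642 = -0.284023;  D = -0.216185-0.184209i
d^2_{2,0}: single k=0 term ⇒ +0.577448;  D = +0.091646+0.570129i
Y_2^{m'}(θ=0.7476,φ=1.2766) and Σ D·Y over m':
  (+0.0916-0.5701i)·(-0.1485-0.0991i)  (+0.2162-0.1842i)·(+0.1117-0.3686i)  (-0.4145+0.0000i)·(+0.1934+0.0000i)  (-0.2162-0.1842i)·(-0.1117-0.3686i)  (+0.0916+0.5701i)·(-0.1485+0.0991i)
Y_2^0(R⁻¹ n̂) = -0.307905+0.000000i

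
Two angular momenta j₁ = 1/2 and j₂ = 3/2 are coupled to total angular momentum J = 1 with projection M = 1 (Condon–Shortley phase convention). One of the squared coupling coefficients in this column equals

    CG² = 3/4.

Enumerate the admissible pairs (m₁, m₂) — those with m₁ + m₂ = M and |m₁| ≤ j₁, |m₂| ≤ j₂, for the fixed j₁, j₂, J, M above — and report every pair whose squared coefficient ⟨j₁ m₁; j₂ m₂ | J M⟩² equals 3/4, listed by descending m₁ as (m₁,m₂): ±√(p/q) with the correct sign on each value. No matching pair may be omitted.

Admissible pairs with m₁+m₂ = M = 1: (-1/2,3/2), (1/2,1/2)
  (m₁,m₂)=(1/2,1/2): CG² = 1/4, CG = +√(1/4)
  (m₁,m₂)=(-1/2,3/2): CG² = 3/4, CG = −√(3/4)   ← matches the target
Pairs with CG² = 3/4: (-1/2,3/2): −√(3/4)

(-1/2,3/2): −√(3/4)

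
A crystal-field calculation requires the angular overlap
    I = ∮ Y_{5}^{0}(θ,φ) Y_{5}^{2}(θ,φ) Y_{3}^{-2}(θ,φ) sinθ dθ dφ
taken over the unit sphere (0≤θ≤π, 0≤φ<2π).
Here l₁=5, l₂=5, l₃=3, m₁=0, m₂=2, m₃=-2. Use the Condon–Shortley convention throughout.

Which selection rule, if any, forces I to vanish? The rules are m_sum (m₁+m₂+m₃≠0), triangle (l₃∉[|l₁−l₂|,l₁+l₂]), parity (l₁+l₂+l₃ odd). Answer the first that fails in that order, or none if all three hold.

parity

m₁+m₂+m₃ = 0 + 2 − 2 = 0  ✓
triangle: |5−5|=0 ≤ l₃=3 ≤ 5+5=10  ✓
parity: l₁+l₂+l₃ = 13 is odd  ✗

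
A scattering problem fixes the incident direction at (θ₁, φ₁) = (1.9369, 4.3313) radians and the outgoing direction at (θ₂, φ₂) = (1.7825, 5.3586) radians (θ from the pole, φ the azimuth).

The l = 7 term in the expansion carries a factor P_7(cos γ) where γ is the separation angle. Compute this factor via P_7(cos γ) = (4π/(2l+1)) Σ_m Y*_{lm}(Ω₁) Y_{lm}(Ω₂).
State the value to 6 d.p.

Addition theorem: P_7(cos γ) = (4π/15) Σ_m Y*_{lm}(Ω₁) Y_{lm}(Ω₂), m = −7…7:
  m=-7: (0.14123 - 0.27531j) × (0.41934 + 0.08017j) = 0.08130 - 0.10413j  (running Σ = 0.08130 - 0.10413j)
  m=-6: (-0.29125 - 0.33495j) × (-0.25454 + 0.23040j) = 0.15131 + 0.01815j  (running Σ = 0.23260 - 0.08598j)
  m=-5: (-0.16381 + 0.05696j) × (0.01247 + 0.13907j) = -0.00997 - 0.02207j  (running Σ = 0.22264 - 0.10805j)
  m=-4: (0.01237 - 0.26611j) × (-0.29017 - 0.18061j) = -0.05165 + 0.07498j  (running Σ = 0.17099 - 0.03306j)
  m=-3: (-0.25484 - 0.11612j) × (-0.03518 + 0.01356j) = 0.01054 + 0.00063j  (running Σ = 0.18153 - 0.03243j)
  m=-2: (0.11486 - 0.10965j) × (0.09000 - 0.31490j) = -0.02419 - 0.04604j  (running Σ = 0.15734 - 0.07847j)
  m=-1: (-0.11255 - 0.28091j) × (0.00122 + 0.00162j) = 0.00032 - 0.00053j  (running Σ = 0.15766 - 0.07900j)
  m=0: (0.12493 + 0.00000j) × (0.32149 + 0.00000j) = 0.04016 + 0.00000j  (running Σ = 0.19782 - 0.07900j)
  m=1: (0.11255 - 0.28091j) × (-0.00122 + 0.00162j) = 0.00032 + 0.00053j  (running Σ = 0.19814 - 0.07847j)
  m=2: (0.11486 + 0.10965j) × (0.09000 + 0.31490j) = -0.02419 + 0.04604j  (running Σ = 0.17395 - 0.03243j)
  m=3: (0.25484 - 0.11612j) × (0.03518 + 0.01356j) = 0.01054 - 0.00063j  (running Σ = 0.18449 - 0.03306j)
  m=4: (0.01237 + 0.26611j) × (-0.29017 + 0.18061j) = -0.05165 - 0.07498j  (running Σ = 0.13283 - 0.10805j)
  m=5: (0.16381 + 0.05696j) × (-0.01247 + 0.13907j) = -0.00997 + 0.02207j  (running Σ = 0.12287 - 0.08598j)
  m=6: (-0.29125 + 0.33495j) × (-0.25454 - 0.23040j) = 0.15131 - 0.01815j  (running Σ = 0.27418 - 0.10413j)
  m=7: (-0.14123 - 0.27531j) × (-0.41934 + 0.08017j) = 0.08130 + 0.10413j  (running Σ = 0.35547 + 0.00000j)
Total Σ_m = 0.35547 + 0.00000j. Multiply by 0.837758: 0.29780 + 0.00000j. P_7(cos γ) = 0.297801

0.297801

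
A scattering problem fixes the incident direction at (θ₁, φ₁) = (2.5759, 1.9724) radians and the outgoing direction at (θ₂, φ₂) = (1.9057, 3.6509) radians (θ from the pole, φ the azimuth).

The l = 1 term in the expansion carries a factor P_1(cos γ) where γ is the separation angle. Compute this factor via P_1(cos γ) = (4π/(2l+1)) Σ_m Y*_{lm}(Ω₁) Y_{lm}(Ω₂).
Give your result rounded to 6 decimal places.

Term-by-term m-sum for l=1 (normalisation 4π/3 = 4.188790):
  m=-1: (-0.072388+0.170451i) × (-0.284886+0.159095i) = -0.006495-0.060076i  (running Σ = -0.006495-0.060076i)
  m=0: (-0.412487-0.000000i) × (-0.160593+0.000000i) = +0.066242+0.000000i  (running Σ = +0.059747-0.060076i)
  m=1: (+0.072388+0.170451i) × (+0.284886+0.159095i) = -0.006495+0.060076i  (running Σ = +0.053251+0.000000i)
Accumulated sum +0.053251+0.000000i; after 4π/(2l+1) scaling, +0.223059+0.000000i ⇒ P_1 = 0.223059

0.223059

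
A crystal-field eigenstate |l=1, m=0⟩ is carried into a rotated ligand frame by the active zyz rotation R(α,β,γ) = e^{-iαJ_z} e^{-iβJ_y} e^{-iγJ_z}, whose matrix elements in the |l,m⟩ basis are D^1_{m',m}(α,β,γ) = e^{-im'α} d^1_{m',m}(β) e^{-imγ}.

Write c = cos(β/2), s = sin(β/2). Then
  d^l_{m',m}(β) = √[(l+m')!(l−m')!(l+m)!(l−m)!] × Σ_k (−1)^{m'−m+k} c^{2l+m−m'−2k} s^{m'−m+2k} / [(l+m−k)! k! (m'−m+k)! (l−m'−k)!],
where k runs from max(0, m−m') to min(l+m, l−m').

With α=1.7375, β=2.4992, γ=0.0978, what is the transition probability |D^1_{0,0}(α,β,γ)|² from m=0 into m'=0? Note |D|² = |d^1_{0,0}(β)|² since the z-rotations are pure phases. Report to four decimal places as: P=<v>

P=0.6411

D^1_{0,0}(1.7375,2.4992,0.0978) = e^{-i·0·1.7375}·d^1_{0,0}(2.4992)·e^{-i·0·0.0978}. Compute d first:
Half-angle: c=0.315702, s=0.948858. N=√(1·1·1·1)=1.000000
Admissible k: 0..1 (factorial args all ≥0)
  k=0: (−1)^0·1.0000/(1)·0.3157^2·0.9489^0 = +0.099668
  k=1: (−1)^1·1.0000/(1)·0.3157^0·0.9489^2 = -0.900332
d^1_{0,0}(2.4992) = +0.099668 -0.900332 = -0.800665
|D^1_{0,0}|² = |d^1_{0,0}(β)|² = (-0.800665)² = 0.641064 (the z-rotation phases have unit modulus)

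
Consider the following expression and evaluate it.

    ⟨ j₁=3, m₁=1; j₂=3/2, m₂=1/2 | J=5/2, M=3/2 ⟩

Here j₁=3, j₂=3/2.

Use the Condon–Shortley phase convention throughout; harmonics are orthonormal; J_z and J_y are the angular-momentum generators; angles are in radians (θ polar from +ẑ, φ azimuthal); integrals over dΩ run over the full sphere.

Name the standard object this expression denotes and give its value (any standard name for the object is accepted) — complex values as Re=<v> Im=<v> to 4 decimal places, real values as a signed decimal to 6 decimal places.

Clebsch–Gordan coefficient, −√(7/20) ≈ -0.591608

This is a Clebsch–Gordan (vector-coupling) coefficient.
j₁+j₂−J=2  J+j₁−j₂=4  J−j₁+j₂=1  j₁+j₂+J+1=8
(j₁±m₁, j₂±m₂, J±M) = (4,2,2,1,4,1)
P² = 576/35
sum k=1..2:
  [1] −1/6 = -1/6
  [2] +1/48 = 1/48
S = -7/48
C² = P²·S² = 7/20 ; C = -0.591608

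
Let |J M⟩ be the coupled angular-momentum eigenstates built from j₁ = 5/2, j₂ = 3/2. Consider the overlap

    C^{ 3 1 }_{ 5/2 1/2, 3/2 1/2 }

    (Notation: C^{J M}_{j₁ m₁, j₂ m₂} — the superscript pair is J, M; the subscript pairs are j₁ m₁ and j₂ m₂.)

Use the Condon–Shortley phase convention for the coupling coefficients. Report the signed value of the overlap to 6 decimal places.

-0.129099  (= −√(1/60))

√[7·1!4!2!/8! · 3!2!2!1!4!2!] = √(48/5)
  +(−1)^0/∏(0,1,2,2,2,0)! = 1/8  (running 1/8)
  +(−1)^1/∏(1,0,1,1,3,1)! = -1/6  (running -1/24)
⟨..|..⟩ = √(48/5)·(-1/24) = -0.129099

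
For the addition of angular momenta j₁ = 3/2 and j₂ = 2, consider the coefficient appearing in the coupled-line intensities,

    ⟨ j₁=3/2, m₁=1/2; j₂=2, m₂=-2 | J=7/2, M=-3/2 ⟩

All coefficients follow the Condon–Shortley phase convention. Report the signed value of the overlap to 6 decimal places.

+0.377964

triangle: 0!×3!×4!/8! = 144/40320
(j±m)!: 2!×1!×0!×4!×2!×5! = 11520
prefactor² = (2J+1)×Δ×N² = 2304/7
  k=0: +1/(0!×0!×1!×0!×2!×4!) = 1/48
Σ = 1/48  ⇒  CG² = 2304/7×(1/48)² = 1/7
CG = +√(1/7) = +0.377964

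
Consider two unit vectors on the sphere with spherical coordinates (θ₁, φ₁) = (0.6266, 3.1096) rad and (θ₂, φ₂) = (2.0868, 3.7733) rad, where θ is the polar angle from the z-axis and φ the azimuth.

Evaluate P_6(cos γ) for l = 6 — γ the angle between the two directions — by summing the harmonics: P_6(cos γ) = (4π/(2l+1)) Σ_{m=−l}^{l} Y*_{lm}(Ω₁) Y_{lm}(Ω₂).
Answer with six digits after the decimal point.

Summing Y*_{l m}(θ₁,φ₁)·Y_{l m}(θ₂,φ₂) over m ∈ [−6, 6]; prefactor 4π/(2·6+1) = 0.966644:
  m=-6: Y*=+0.019280-0.003747i  Y=-0.166700+0.126372i  product -0.002740+0.003061i
  m=-5: Y*=-0.092785+0.014970i  Y=-0.411007+0.006965i  product +0.038031-0.006799i
  m=-4: Y*=+0.260144-0.033474i  Y=-0.279920-0.197632i  product -0.079435-0.042043i
  m=-3: Y*=-0.446650+0.043001i  Y=+0.021704+0.064558i  product -0.012470-0.027902i
  m=-2: Y*=+0.379626-0.024324i  Y=-0.106332+0.334965i  product -0.032219+0.129748i
  m=-1: Y*=+0.093299-0.002986i  Y=-0.049609+0.036301i  product -0.004520+0.003535i
  m=+0: Y*=-0.411030-0.000000i  Y=+0.332206+0.000000i  product -0.136547-0.000000i
  m=+1: Y*=-0.093299-0.002986i  Y=+0.049609+0.036301i  product -0.004520-0.003535i
  m=+2: Y*=+0.379626+0.024324i  Y=-0.106332-0.334965i  product -0.032219-0.129748i
  m=+3: Y*=+0.446650+0.043001i  Y=-0.021704+0.064558i  product -0.012470+0.027902i
  m=+4: Y*=+0.260144+0.033474i  Y=-0.279920+0.197632i  product -0.079435+0.042043i
  m=+5: Y*=+0.092785+0.014970i  Y=+0.411007+0.006965i  product +0.038031+0.006799i
  m=+6: Y*=+0.019280+0.003747i  Y=-0.166700-0.126372i  product -0.002740-0.003061i
Σ over m = -0.323254+0.000000i; ×(4π/13) → -0.312471+0.000000i. Real part: -0.312471

-0.312471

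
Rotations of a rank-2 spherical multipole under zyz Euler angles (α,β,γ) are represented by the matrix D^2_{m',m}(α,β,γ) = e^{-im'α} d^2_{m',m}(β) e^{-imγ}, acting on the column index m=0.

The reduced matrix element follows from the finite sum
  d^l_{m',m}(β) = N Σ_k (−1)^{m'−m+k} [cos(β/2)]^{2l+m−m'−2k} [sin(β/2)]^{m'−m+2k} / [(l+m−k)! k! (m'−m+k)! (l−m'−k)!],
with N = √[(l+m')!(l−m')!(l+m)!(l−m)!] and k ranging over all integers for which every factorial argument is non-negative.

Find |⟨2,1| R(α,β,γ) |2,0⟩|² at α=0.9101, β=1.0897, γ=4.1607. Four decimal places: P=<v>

Split into d^2_{1,0}(β=1.0897) × two z-phases.
Half-angle: c=0.855205, s=0.518290. N=√(6·1·2·2)=4.898979
Admissible k: 0..1 (factorial args all ≥0)
  k=0: (−1)^1·4.8990/(2)·0.8552^3·0.5183^1 = -0.794070
  k=1: (−1)^2·4.8990/(2)·0.8552^1·0.5183^3 = +0.291651
d^2_{1,0}(1.0897) = -0.794070 +0.291651 = -0.502419
|D^2_{1,0}|² = |d^2_{1,0}(β)|² = (-0.502419)² = 0.252425 (the z-rotation phases have unit modulus)

P=0.2524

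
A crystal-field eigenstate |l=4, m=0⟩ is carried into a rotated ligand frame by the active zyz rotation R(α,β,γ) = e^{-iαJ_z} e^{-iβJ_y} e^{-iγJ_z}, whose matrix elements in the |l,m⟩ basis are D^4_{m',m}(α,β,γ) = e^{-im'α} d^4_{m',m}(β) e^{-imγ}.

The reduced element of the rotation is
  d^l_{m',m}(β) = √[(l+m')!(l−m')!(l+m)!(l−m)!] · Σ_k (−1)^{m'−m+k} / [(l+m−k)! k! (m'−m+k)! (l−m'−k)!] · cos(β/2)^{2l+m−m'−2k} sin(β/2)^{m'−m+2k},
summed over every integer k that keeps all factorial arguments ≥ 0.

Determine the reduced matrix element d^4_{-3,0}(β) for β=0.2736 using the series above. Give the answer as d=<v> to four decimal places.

d^4_{-3,0}(β=0.2736) via the finite sum:
Half-angle: c=0.990657, s=0.136374. N=√(1·5040·24·24)=1703.830978
k: max(0,(0)−(-3))=3 … min(4+(0),4−(-3))=4
  k=3: (−1)^0·1703.8310/(144)·0.9907^5·0.1364^3 = +0.028633
  k=4: (−1)^1·1703.8310/(144)·0.9907^3·0.1364^5 = -0.000543
d^4_{-3,0}(0.2736) = +0.028633 -0.000543 = +0.028091

d=0.0281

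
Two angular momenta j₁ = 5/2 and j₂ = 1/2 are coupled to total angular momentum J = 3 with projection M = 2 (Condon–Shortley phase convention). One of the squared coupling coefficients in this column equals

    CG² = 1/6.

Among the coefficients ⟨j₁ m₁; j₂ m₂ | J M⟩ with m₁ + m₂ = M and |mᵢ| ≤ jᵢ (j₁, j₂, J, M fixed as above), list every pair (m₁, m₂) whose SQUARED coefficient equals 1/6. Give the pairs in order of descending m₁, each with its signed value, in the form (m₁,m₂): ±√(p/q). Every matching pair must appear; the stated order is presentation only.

(5/2,-1/2): +√(1/6)

Admissible pairs with m₁+m₂ = M = 2: (3/2,1/2), (5/2,-1/2)
  (m₁,m₂)=(5/2,-1/2): CG² = 1/6, CG = +√(1/6)   ← matches the target
  (m₁,m₂)=(3/2,1/2): CG² = 5/6, CG = +√(5/6)
Pairs with CG² = 1/6: (5/2,-1/2): +√(1/6)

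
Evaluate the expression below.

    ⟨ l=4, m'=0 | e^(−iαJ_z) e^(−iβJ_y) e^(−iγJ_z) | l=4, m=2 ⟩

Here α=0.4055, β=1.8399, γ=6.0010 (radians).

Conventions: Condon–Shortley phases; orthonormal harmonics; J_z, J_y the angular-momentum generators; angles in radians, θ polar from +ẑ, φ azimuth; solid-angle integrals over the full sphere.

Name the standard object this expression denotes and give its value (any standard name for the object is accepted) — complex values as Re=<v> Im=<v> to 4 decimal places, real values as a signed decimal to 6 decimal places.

This is a Wigner D-matrix element — the rotation-matrix element ⟨l m'| R(α,β,γ) |l m⟩ in the angular-momentum basis.
First d^4_{0,2}(β=1.8399), then the phase factors e^{-i(0)α} and e^{-i(2)γ}:
Half-angle: c=0.605860, s=0.795571. N=√(24·24·720·2)=910.735966
k: max(0,(2)−(0))=2 … min(4+(2),4−(0))=4
  k=2: (−1)^0·910.7360/(96)·0.6059^6·0.7956^2 = +0.296970
  k=3: (−1)^1·910.7360/(36)·0.6059^4·0.7956^4 = -1.365512
  k=4: (−1)^2·910.7360/(96)·0.6059^2·0.7956^6 = +0.882959
d^4_{0,2}(1.8399) = +0.296970 -1.365512 +0.882959 = -0.185583
D = (+1.000000+0.000000i)·(-0.185583)·(+0.844925+0.534884i) = -0.156803-0.099265i

Wigner D-matrix element, Re=-0.1568 Im=-0.0993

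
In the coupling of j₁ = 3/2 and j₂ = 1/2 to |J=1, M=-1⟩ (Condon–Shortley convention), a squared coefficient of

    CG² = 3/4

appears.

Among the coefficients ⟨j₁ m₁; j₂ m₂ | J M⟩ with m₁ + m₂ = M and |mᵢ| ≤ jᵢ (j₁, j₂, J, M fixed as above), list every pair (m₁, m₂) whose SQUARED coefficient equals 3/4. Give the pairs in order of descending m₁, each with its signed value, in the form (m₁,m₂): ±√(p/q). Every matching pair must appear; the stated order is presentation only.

Admissible pairs with m₁+m₂ = M = -1: (-3/2,1/2), (-1/2,-1/2)
  (m₁,m₂)=(-1/2,-1/2): CG² = 1/4, CG = +√(1/4)
  (m₁,m₂)=(-3/2,1/2): CG² = 3/4, CG = −√(3/4)   ← matches the target
Pairs with CG² = 3/4: (-3/2,1/2): −√(3/4)

(-3/2,1/2): −√(3/4)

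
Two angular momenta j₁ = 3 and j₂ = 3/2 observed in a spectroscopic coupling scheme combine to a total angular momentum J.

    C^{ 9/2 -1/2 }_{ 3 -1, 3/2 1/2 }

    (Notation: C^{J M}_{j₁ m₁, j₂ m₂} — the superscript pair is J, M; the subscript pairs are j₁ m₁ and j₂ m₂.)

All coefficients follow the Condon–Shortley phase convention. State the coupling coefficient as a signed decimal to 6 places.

+√(5/14) = +0.597614

j₁+j₂−J=0  J+j₁−j₂=6  J−j₁+j₂=3  j₁+j₂+J+1=10
(j₁±m₁, j₂±m₂, J±M) = (2,4,2,1,4,5)
P² = 23040/7
sum k=0..0:
  [0] +1/96 = 1/96
S = 1/96
C² = P²·S² = 5/14 ; C = +0.597614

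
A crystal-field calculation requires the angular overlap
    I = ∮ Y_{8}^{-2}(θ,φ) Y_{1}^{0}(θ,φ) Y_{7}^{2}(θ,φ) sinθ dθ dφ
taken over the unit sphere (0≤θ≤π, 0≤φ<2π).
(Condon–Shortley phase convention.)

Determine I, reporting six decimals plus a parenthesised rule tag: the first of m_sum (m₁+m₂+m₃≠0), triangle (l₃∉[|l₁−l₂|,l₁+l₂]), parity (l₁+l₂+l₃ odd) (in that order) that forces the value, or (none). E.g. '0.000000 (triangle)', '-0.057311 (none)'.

m-sum 0 ✓  L=16 even ✓  7≤7≤9 ✓
Π(2lᵢ+1) = 17×3×15 = 765
triangle coeff Δ(8,1,7) = 1/2040
Σ_t [1,1]: t=1:−1/25401600 = -1/25401600
(3j)²=8/255 [(8 1 7; 0 0 0)], sign=+1
Σ_t [1,1]: t=1:−1/43545600 = -1/43545600
(3j)²=1/34 [(8 1 7; -2 0 2)], sign=+1
⇒ 4πI² = 12/17
I = (+1)√(12/17/(4π)) = 0.23700703
No selection rule forces the value: the integral is nonzero (none).

0.237007 (none)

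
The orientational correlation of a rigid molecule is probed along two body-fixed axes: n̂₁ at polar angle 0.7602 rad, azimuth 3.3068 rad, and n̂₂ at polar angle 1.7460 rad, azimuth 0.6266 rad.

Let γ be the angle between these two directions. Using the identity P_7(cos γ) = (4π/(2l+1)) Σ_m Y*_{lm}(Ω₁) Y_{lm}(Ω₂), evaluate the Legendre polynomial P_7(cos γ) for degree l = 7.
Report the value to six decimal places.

-0.030049

Term-by-term m-sum for l=7 (normalisation 4π/15 = 0.837758):
  m=-7: Y*=-0.014849-0.033762i  Y=-0.143828+0.425185i  product +0.016491-0.001458i
  m=-6: Y*=+0.079487+0.121441i  Y=+0.242306-0.172256i  product +0.040179+0.015734i
  m=-5: Y*=-0.225145-0.244231i  Y=+0.205509+0.001766i  product -0.045838-0.050589i
  m=-4: Y*=+0.362297+0.281662i  Y=-0.252182-0.185883i  product -0.039009-0.138375i
  m=-3: Y*=-0.247730-0.133931i  Y=-0.036193-0.113376i  product -0.006218+0.032934i
  m=-2: Y*=-0.169482-0.058130i  Y=-0.097359+0.296173i  product +0.033717-0.044536i
  m=-1: Y*=+0.368472+0.061434i  Y=-0.068431+0.049538i  product -0.028258+0.014049i
  m=+0: Y*=+0.070945-0.000000i  Y=+0.310143+0.000000i  product +0.022003+0.000000i
  m=+1: Y*=-0.368472+0.061434i  Y=+0.068431+0.049538i  product -0.028258-0.014049i
  m=+2: Y*=-0.169482+0.058130i  Y=-0.097359-0.296173i  product +0.033717+0.044536i
  m=+3: Y*=+0.247730-0.133931i  Y=+0.036193-0.113376i  product -0.006218-0.032934i
  m=+4: Y*=+0.362297-0.281662i  Y=-0.252182+0.185883i  product -0.039009+0.138375i
  m=+5: Y*=+0.225145-0.244231i  Y=-0.205509+0.001766i  product -0.045838+0.050589i
  m=+6: Y*=+0.079487-0.121441i  Y=+0.242306+0.172256i  product +0.040179-0.015734i
  m=+7: Y*=+0.014849-0.033762i  Y=+0.143828+0.425185i  product +0.016491+0.001458i
Σ over m = -0.035869+0.000000i; ×(4π/15) → -0.030049+0.000000i. Real part: -0.030049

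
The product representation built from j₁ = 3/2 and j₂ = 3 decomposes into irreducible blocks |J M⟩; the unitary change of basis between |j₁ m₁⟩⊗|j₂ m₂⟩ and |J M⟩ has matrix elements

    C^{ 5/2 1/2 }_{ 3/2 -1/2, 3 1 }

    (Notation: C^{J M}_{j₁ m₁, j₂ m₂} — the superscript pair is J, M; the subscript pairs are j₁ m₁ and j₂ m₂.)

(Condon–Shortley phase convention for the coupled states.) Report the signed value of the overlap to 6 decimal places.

−√(1/70) = -0.119523

√[6·2!1!4!/8! · 1!2!4!2!3!2!] = √(288/35)
  +(−1)^1/∏(1,1,1,3,0,1)! = -1/6  (running -1/6)
  +(−1)^2/∏(2,0,0,2,1,2)! = 1/8  (running -1/24)
⟨..|..⟩ = √(288/35)·(-1/24) = -0.119523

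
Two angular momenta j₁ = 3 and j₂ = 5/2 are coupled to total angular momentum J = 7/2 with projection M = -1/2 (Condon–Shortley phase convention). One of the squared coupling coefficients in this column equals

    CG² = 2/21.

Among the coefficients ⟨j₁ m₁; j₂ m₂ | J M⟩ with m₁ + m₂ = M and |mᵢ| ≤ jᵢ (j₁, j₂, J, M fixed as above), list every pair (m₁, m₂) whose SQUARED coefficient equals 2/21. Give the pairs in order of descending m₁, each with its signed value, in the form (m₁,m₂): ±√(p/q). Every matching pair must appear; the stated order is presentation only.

(-3,5/2): +√(2/21)

Admissible pairs with m₁+m₂ = M = -1/2: (-3,5/2), (-2,3/2), (-1,1/2), (0,-1/2), (1,-3/2), (2,-5/2)
  (m₁,m₂)=(2,-5/2): CG² = 16/63, CG = +√(16/63)
  (m₁,m₂)=(1,-3/2): CG² = 8/63, CG = +√(8/63)
  (m₁,m₂)=(0,-1/2): CG² = 4/21, CG = −√(4/21)
  (m₁,m₂)=(-1,1/2): CG² = 1/63, CG = −√(1/63)
  (m₁,m₂)=(-2,3/2): CG² = 20/63, CG = +√(20/63)
  (m₁,m₂)=(-3,5/2): CG² = 2/21, CG = +√(2/21)   ← matches the target
Pairs with CG² = 2/21: (-3,5/2): +√(2/21)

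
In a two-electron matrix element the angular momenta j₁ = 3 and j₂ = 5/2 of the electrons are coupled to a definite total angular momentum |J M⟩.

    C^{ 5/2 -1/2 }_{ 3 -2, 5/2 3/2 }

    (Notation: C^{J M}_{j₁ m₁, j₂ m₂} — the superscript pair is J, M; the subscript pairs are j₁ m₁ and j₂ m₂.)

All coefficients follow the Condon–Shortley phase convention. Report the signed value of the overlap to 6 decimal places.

j₁+j₂−J=3  J+j₁−j₂=3  J−j₁+j₂=2  j₁+j₂+J+1=9
(j₁±m₁, j₂±m₂, J±M) = (1,5,4,1,2,3)
P² = 288/7
sum k=2..3:
  [2] +1/24 = 1/24
  [3] −1/12 = -1/12
S = -1/24
C² = P²·S² = 1/14 ; C = -0.267261

−√(1/14) = -0.267261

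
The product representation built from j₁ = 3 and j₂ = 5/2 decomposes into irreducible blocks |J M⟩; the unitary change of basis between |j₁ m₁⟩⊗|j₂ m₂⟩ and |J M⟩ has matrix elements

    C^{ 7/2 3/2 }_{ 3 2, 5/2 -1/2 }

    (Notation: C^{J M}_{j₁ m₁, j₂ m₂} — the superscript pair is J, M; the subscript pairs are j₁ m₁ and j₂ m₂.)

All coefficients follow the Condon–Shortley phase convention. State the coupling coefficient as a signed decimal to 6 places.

+√(2/21) = +0.308607

√[8·2!4!3!/10! · 5!1!2!3!5!2!] = √(1536/7)
  +(−1)^0/∏(0,2,1,2,3,1)! = 1/24  (running 1/24)
  +(−1)^1/∏(1,1,0,1,4,2)! = -1/48  (running 1/48)
⟨..|..⟩ = √(1536/7)·(1/48) = +0.308607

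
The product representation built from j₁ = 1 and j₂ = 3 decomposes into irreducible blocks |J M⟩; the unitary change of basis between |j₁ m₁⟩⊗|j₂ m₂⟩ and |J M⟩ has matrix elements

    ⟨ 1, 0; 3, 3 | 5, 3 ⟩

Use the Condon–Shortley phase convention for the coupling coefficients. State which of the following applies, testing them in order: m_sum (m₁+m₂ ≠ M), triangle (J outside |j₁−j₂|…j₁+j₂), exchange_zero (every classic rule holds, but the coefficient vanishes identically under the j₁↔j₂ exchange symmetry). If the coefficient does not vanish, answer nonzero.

m-sum: m₁+m₂ = 0+3 = 3, M = 3  ✓
triangle: need |j₁−j₂| ≤ J ≤ j₁+j₂, i.e. J ∈ [2, 4]; J = 5 is outside ✗ ⇒ coefficient is 0

triangle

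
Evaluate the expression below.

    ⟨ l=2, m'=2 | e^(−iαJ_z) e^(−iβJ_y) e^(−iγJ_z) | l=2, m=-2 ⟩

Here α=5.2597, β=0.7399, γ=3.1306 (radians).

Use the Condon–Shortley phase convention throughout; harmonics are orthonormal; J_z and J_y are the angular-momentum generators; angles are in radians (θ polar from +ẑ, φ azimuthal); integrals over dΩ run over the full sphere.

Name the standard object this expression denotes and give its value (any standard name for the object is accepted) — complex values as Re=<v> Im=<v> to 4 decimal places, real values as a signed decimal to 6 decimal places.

Wigner D-matrix element, Re=-0.0075 Im=0.0154

This is a Wigner D-matrix element — the rotation-matrix element ⟨l m'| R(α,β,γ) |l m⟩ in the angular-momentum basis.
Split into d^2_{2,-2}(β=0.7399) × two z-phases.
With c≡cos(β/2)=0.932345 and s≡sin(β/2)=0.361569, N=[24·1·1·24]^{1/2}=24.000000
The bounds max(0,m−m')=0 and min(l+m,l−m')=0 give 1 term
  k=0: (−1)^4·24.0000/(24)·0.9323^0·0.3616^4 = +0.017091
d^2_{2,-2}(0.7399) = +0.017091
D = (-0.458382+0.888755i)·(+0.017091)·(+0.999758-0.021984i) = -0.007498+0.015358i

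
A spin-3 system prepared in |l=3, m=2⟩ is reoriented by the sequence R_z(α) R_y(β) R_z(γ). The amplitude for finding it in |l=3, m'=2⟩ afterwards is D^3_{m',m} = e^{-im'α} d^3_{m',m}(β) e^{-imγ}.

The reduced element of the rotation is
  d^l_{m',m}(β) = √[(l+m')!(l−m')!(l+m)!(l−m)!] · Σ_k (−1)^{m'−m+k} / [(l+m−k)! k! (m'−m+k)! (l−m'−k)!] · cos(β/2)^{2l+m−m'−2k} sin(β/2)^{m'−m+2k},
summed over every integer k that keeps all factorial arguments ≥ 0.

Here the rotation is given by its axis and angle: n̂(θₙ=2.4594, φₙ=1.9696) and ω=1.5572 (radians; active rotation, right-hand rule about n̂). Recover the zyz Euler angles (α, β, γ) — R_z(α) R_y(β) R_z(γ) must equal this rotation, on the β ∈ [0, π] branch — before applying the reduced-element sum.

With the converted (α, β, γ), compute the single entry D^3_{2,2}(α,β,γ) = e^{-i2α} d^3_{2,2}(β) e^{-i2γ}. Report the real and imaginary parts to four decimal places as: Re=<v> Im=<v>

Axis–angle → zyz. n̂ = (sinθₙcosφₙ, sinθₙsinφₙ, cosθₙ) = (-0.244832, +0.581019, -0.776192), ω = 1.5572.
R = I cosω + sinω [n̂]ₓ + (1−cosω) n̂n̂ᵀ gives
  R = [+0.072724, +0.635802, +0.768418; -0.916438, +0.346589, -0.200042; -0.393512, -0.689660, +0.607879]
β = atan2(√(R₁₃²+R₂₃²), R₃₃) = 0.917410; α = atan2(R₂₃, R₁₃) mod 2π = 6.028509; γ = atan2(R₃₂, −R₃₁) mod 2π = 5.230902
First d^3_{2,2}(β=0.9174), then the phase factors e^{-i(2)α} and e^{-i(2)γ}:
Half-angle: c=0.896627, s=0.442787. N=√(120·1·120·1)=120.000000
k∈{0,1} keeps every argument non-negative
  k=0: (−1)^0·120.0000/(120)·0.8966^6·0.4428^0 = +0.519601
  k=1: (−1)^1·120.0000/(24)·0.8966^4·0.4428^2 = -0.633588
d^3_{2,2}(0.9174) = +0.519601 -0.633588 = -0.113987
Attach z-rotation phases: D = e^{-i(2)(6.0285)}·(-0.113987)·e^{-i(2)(5.2309)} = +0.098482-0.057395i

Re=0.0985 Im=-0.0574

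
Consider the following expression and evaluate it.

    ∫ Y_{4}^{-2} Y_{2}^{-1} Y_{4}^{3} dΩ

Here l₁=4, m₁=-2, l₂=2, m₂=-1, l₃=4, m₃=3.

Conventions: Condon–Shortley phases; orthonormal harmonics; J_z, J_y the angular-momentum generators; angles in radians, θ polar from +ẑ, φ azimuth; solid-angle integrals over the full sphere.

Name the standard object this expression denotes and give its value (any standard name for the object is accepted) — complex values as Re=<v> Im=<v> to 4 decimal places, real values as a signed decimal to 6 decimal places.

This is a Gaunt coefficient — the integral of a triple product of spherical harmonics over the sphere.
Checks pass: Σm=0; 10 even; l₃=4∈[2,6].
(2·4+1)(2·2+1)(2·4+1) = 405
Δ: 2! 6! 2! / 11! → 1/13860
sum: t=0:+1/192 t=1:−1/36 t=2:+1/192 = -5/288
3j²(4 2 4; 0 0 0) = Δ·Π!·Σ² = 20/693  (sign -1)
sum: t=0:+1/1440 t=1:−1/240 = -1/288
3j²(4 2 4; -2 -1 3) = Δ·Π!·Σ² = 5/132  (sign +1)
combine: 4πI² = 405·20/693·5/132 = 375/847
take √, sign -1: I = -0.18770204

Gaunt coefficient, -0.187702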